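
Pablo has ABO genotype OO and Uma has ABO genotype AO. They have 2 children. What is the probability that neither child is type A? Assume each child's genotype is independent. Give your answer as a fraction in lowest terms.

1/4

ABO cross OO × AO → 1/2 O, 1/2 A.
So P(type A) = 1/2 per child.
P(not type A) = 1/2 for one child; (1/2)^2 = 1/4.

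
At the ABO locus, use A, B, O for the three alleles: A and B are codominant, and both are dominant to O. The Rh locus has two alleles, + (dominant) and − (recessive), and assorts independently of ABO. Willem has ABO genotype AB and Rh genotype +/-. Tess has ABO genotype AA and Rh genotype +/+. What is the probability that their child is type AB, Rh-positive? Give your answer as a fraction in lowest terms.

ABO cross AB × AA → offspring phenotypes: 1/2 A, 1/2 AB.
Rh cross +/- × +/+ → 1 Rh+.
Independent loci: P(type AB, Rh-positive) = 1/2 × 1 = 1/2.

1/2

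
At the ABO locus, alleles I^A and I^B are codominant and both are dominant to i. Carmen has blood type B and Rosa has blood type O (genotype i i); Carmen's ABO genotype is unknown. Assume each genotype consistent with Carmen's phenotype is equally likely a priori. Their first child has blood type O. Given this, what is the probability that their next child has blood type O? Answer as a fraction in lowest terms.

Possible genotypes: Carmen ∈ {I^B I^B, I^B i}; Rosa ∈ {i i}.
Weight each parental genotype pair by prior × P(type-O child):
  I^B i × i i: posterior weight 1; P(next child type O) = 1/2.
Weighted sum = 1/2.

1/2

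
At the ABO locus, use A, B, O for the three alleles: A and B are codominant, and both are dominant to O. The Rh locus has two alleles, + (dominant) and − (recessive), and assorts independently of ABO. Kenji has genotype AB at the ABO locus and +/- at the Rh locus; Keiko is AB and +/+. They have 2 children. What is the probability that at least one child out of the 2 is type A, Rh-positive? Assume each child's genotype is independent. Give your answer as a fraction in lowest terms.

ABO cross AB × AB → 1/4 A, 1/4 B, 1/2 AB.
Rh cross +/- × +/+ → 1 Rh+; so P(type A, Rh-positive) = 1/4 × 1 = 1/4 per child.
P(none) = (3/4)^2 = 9/16; P(at least one) = 1 − 9/16 = 7/16.

7/16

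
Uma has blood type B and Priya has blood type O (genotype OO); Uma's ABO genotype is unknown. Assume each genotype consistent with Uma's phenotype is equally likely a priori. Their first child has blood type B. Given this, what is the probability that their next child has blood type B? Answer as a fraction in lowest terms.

5/6

Possible genotypes: Uma ∈ {BB, BO}; Priya ∈ {OO}.
Weight each parental genotype pair by prior × P(type-B child):
  BB × OO: posterior weight 2/3; P(next child type B) = 1.
  BO × OO: posterior weight 1/3; P(next child type B) = 1/2.
Weighted sum = 5/6.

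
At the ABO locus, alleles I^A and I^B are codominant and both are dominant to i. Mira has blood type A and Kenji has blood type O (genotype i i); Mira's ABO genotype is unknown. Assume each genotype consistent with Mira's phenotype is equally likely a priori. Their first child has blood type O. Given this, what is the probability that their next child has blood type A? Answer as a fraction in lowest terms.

1/2

Possible genotypes: Mira ∈ {I^A I^A, I^A i}; Kenji ∈ {i i}.
Weight each parental genotype pair by prior × P(type-O child):
  I^A i × i i: posterior weight 1; P(next child type A) = 1/2.
Weighted sum = 1/2.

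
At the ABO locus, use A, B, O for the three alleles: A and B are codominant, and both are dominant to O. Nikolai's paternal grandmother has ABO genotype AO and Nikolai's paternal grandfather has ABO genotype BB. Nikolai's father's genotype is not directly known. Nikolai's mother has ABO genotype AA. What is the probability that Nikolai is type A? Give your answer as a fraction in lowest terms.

1/2

Nikolai's father's ABO genotype from AO × BB: 1/2 AB, 1/2 BO.
Crossing each possibility with the mother AA and summing P(type A): 1/2·1/2 + 1/2·1/2 = 1/2.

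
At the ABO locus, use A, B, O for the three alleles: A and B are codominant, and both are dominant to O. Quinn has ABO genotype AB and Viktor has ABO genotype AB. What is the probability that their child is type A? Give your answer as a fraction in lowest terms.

ABO cross AB × AB → offspring phenotypes: 1/4 A, 1/4 B, 1/2 AB.
So P(type A) = 1/4.

1/4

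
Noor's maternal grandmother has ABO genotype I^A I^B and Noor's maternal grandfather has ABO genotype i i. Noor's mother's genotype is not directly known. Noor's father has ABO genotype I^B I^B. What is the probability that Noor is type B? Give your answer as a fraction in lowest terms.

3/4

Noor's mother's ABO genotype from I^A I^B × i i: 1/2 I^A i, 1/2 I^B i.
Crossing each possibility with the father I^B I^B and summing P(type B): 1/2·1/2 + 1/2·1 = 3/4.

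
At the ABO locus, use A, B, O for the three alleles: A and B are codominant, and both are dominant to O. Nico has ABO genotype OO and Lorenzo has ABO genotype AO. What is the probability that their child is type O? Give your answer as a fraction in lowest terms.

1/2

ABO cross OO × AO → offspring phenotypes: 1/2 O, 1/2 A.
So P(type O) = 1/2.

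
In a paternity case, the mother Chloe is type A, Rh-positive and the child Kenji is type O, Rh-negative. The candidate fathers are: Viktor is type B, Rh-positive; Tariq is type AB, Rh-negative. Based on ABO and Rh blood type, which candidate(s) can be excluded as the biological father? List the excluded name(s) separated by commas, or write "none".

A candidate is excluded only if no genotype consistent with his phenotype could produce a type O, Rh-negative child with a type A, Rh-positive mother.
Tariq (type AB, Rh-): no genotype consistent with that phenotype can produce a type-O Rh- child with a type-A mother.

Tariq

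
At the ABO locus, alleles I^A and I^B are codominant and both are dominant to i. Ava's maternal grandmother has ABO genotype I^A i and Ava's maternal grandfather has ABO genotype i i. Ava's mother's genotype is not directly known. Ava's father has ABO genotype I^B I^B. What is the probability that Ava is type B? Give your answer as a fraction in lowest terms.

Ava's mother's ABO genotype from I^A i × i i: 1/2 I^A i, 1/2 i i.
Crossing each possibility with the father I^B I^B and summing P(type B): 1/2·1/2 + 1/2·1 = 3/4.

3/4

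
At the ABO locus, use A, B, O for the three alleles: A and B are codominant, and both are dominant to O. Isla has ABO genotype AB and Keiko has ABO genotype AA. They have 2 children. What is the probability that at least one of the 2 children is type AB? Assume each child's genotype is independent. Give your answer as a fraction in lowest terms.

ABO cross AB × AA → 1/2 A, 1/2 AB.
So P(type AB) = 1/2 per child.
P(none) = (1/2)^2 = 1/4; P(at least one) = 1 − 1/4 = 3/4.

3/4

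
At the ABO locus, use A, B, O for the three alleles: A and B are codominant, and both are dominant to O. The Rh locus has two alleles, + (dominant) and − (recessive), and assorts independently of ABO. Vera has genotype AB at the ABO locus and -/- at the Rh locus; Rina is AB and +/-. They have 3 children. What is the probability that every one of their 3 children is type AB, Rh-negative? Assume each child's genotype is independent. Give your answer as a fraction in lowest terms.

ABO cross AB × AB → 1/4 A, 1/4 B, 1/2 AB.
Rh cross -/- × +/- → 1/2 Rh+, 1/2 Rh-; so P(type AB, Rh-negative) = 1/2 × 1/2 = 1/4 per child.
All 3 independent: (1/4)^3 = 1/64.

1/64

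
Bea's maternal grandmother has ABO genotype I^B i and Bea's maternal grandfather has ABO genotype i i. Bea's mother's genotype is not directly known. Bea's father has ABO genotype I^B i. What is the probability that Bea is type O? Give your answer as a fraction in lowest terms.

Bea's mother's ABO genotype from I^B i × i i: 1/2 I^B i, 1/2 i i.
Crossing each possibility with the father I^B i and summing P(type O): 1/2·1/4 + 1/2·1/2 = 3/8.

3/8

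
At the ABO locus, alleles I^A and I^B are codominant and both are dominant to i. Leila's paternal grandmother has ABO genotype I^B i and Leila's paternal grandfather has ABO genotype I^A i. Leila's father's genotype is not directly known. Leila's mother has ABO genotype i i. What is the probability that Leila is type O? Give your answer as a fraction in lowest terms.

1/2

Leila's father's ABO genotype from I^B i × I^A i: 1/4 I^A I^B, 1/4 I^A i, 1/4 I^B i, 1/4 i i.
Crossing each possibility with the mother i i and summing P(type O): 1/4·0 + 1/4·1/2 + 1/4·1/2 + 1/4·1 = 1/2.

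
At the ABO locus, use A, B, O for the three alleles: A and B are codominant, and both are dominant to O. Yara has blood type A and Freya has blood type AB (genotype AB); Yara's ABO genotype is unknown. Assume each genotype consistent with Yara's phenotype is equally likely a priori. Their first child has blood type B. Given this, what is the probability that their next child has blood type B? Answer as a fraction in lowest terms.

1/4

Possible genotypes: Yara ∈ {AA, AO}; Freya ∈ {AB}.
Weight each parental genotype pair by prior × P(type-B child):
  AO × AB: posterior weight 1; P(next child type B) = 1/4.
Weighted sum = 1/4.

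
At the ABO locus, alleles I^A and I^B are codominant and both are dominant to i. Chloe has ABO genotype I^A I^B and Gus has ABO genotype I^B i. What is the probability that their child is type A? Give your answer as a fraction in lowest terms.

ABO cross I^A I^B × I^B i → offspring phenotypes: 1/4 A, 1/2 B, 1/4 AB.
So P(type A) = 1/4.

1/4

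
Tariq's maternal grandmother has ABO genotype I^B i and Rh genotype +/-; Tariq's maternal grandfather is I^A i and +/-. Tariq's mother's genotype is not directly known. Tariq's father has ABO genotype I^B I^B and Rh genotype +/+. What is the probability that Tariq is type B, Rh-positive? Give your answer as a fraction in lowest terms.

3/4

Tariq's mother's ABO genotype from I^B i × I^A i: 1/4 I^A I^B, 1/4 I^A i, 1/4 I^B i, 1/4 i i.
Crossing each possibility with the father I^B I^B and summing P(type B): 1/4·1/2 + 1/4·1/2 + 1/4·1 + 1/4·1 = 3/4.
Similarly for Rh via the mother's Rh distribution: P(Rh+) = 1.
Independent loci: 3/4 × 1 = 3/4.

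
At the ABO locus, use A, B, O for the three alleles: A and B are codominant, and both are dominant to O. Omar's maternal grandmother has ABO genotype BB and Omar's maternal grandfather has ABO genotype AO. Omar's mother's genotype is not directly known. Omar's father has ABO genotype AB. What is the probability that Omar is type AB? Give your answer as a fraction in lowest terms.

Omar's mother's ABO genotype from BB × AO: 1/2 AB, 1/2 BO.
Crossing each possibility with the father AB and summing P(type AB): 1/2·1/2 + 1/2·1/4 = 3/8.

3/8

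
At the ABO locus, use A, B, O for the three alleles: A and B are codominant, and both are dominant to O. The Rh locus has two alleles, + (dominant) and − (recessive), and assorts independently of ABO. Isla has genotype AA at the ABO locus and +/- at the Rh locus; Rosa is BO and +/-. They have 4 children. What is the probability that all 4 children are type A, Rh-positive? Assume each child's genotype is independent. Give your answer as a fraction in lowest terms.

81/4096

ABO cross AA × BO → 1/2 A, 1/2 AB.
Rh cross +/- × +/- → 3/4 Rh+, 1/4 Rh-; so P(type A, Rh-positive) = 1/2 × 3/4 = 3/8 per child.
All 4 independent: (3/8)^4 = 81/4096.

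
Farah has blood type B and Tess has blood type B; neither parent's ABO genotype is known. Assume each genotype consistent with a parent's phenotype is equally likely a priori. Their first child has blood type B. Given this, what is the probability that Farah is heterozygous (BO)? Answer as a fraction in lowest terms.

7/15

Possible genotypes: Farah ∈ {BB, BO}; Tess ∈ {BB, BO}.
Weight each parental genotype pair by prior × P(type-B child):
  BB × BB: posterior weight 4/15.
  BB × BO: posterior weight 4/15.
  BO × BB: posterior weight 4/15.
  BO × BO: posterior weight 1/5.
Sum the posterior weight over pairs where Farah is BO: 7/15.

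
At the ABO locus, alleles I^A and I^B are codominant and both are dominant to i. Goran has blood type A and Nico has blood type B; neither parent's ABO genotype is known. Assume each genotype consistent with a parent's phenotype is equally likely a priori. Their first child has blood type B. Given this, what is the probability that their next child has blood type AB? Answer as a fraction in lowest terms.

Possible genotypes: Goran ∈ {I^A I^A, I^A i}; Nico ∈ {I^B I^B, I^B i}.
Weight each parental genotype pair by prior × P(type-B child):
  I^A i × I^B I^B: posterior weight 2/3; P(next child type AB) = 1/2.
  I^A i × I^B i: posterior weight 1/3; P(next child type AB) = 1/4.
Weighted sum = 5/12.

5/12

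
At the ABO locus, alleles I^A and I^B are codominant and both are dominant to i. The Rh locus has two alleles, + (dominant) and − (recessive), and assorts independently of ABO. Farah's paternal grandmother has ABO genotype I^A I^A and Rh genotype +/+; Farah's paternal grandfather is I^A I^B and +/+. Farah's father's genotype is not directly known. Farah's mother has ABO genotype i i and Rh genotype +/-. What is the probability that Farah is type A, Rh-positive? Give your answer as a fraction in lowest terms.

Farah's father's ABO genotype from I^A I^A × I^A I^B: 1/2 I^A I^A, 1/2 I^A I^B.
Crossing each possibility with the mother i i and summing P(type A): 1/2·1 + 1/2·1/2 = 3/4.
Similarly for Rh via the father's Rh distribution: P(Rh+) = 1.
Independent loci: 3/4 × 1 = 3/4.

3/4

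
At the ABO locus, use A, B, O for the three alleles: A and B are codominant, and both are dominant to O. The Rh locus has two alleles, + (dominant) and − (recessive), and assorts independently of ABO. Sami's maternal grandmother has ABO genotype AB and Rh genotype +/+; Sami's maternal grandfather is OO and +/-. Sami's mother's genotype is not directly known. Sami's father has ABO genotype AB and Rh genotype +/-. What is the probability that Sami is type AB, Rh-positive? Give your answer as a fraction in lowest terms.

Sami's mother's ABO genotype from AB × OO: 1/2 AO, 1/2 BO.
Crossing each possibility with the father AB and summing P(type AB): 1/2·1/4 + 1/2·1/4 = 1/4.
Similarly for Rh via the mother's Rh distribution: P(Rh+) = 7/8.
Independent loci: 1/4 × 7/8 = 7/32.

7/32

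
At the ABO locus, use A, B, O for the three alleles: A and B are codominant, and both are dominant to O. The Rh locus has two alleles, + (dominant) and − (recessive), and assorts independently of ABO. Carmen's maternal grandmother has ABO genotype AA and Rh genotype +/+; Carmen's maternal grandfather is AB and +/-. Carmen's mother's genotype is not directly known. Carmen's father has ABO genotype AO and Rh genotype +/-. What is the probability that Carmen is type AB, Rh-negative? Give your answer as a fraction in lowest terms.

Carmen's mother's ABO genotype from AA × AB: 1/2 AA, 1/2 AB.
Crossing each possibility with the father AO and summing P(type AB): 1/2·0 + 1/2·1/4 = 1/8.
Similarly for Rh via the mother's Rh distribution: P(Rh-) = 1/8.
Independent loci: 1/8 × 1/8 = 1/64.

1/64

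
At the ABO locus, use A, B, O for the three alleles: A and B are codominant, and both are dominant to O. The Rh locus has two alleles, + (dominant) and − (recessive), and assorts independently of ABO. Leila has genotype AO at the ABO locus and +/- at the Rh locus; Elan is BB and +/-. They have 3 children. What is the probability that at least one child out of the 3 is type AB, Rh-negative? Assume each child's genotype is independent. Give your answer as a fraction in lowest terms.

169/512

ABO cross AO × BB → 1/2 B, 1/2 AB.
Rh cross +/- × +/- → 3/4 Rh+, 1/4 Rh-; so P(type AB, Rh-negative) = 1/2 × 1/4 = 1/8 per child.
P(none) = (7/8)^3 = 343/512; P(at least one) = 1 − 343/512 = 169/512.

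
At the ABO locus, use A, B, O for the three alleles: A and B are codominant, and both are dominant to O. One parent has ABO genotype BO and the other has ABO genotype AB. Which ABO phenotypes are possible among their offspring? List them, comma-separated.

A, B, AB

Gametes from BO × AB give offspring ABO genotypes AB, AO, BB, BO, i.e. phenotypes A, B, AB.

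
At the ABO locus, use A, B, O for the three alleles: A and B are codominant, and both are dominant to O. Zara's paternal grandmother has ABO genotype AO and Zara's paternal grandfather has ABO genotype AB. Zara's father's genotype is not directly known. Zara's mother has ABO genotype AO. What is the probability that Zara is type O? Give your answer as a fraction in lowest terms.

1/8

Zara's father's ABO genotype from AO × AB: 1/4 AA, 1/4 AB, 1/4 AO, 1/4 BO.
Crossing each possibility with the mother AO and summing P(type O): 1/4·0 + 1/4·0 + 1/4·1/4 + 1/4·1/4 = 1/8.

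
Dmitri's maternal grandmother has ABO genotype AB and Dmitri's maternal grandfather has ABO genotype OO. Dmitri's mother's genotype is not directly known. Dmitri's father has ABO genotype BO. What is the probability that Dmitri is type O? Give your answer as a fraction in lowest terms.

Dmitri's mother's ABO genotype from AB × OO: 1/2 AO, 1/2 BO.
Crossing each possibility with the father BO and summing P(type O): 1/2·1/4 + 1/2·1/4 = 1/4.

1/4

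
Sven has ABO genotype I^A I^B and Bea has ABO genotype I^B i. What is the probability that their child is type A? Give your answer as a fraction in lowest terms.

ABO cross I^A I^B × I^B i → offspring phenotypes: 1/4 A, 1/2 B, 1/4 AB.
So P(type A) = 1/4.

1/4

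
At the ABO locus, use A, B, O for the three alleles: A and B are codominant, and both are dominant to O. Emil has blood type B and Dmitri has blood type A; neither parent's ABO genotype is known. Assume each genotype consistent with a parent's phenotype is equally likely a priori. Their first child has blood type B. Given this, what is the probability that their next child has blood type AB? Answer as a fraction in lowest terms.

5/12

Possible genotypes: Emil ∈ {BB, BO}; Dmitri ∈ {AA, AO}.
Weight each parental genotype pair by prior × P(type-B child):
  BB × AO: posterior weight 2/3; P(next child type AB) = 1/2.
  BO × AO: posterior weight 1/3; P(next child type AB) = 1/4.
Weighted sum = 5/12.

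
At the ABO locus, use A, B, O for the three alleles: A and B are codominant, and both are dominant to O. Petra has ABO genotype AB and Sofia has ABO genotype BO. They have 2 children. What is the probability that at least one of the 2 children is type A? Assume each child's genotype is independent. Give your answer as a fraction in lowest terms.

7/16

ABO cross AB × BO → 1/4 A, 1/2 B, 1/4 AB.
So P(type A) = 1/4 per child.
P(none) = (3/4)^2 = 9/16; P(at least one) = 1 − 9/16 = 7/16.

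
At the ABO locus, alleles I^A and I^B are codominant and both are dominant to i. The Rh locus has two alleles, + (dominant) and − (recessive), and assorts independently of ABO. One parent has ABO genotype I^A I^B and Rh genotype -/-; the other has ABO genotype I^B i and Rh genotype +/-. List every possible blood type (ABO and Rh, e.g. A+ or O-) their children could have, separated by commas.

A+, A-, B+, B-, AB+, AB-

Gametes from I^A I^B × I^B i give offspring ABO genotypes I^A I^B, I^A i, I^B I^B, I^B i, i.e. phenotypes A, B, AB.
Rh cross -/- × +/- → phenotypes Rh+, Rh-.
Combining independently: A+, A-, B+, B-, AB+, AB-.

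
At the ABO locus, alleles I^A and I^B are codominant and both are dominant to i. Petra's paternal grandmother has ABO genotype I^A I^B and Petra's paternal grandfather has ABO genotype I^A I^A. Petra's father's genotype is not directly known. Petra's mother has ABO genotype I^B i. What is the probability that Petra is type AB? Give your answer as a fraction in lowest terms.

3/8

Petra's father's ABO genotype from I^A I^B × I^A I^A: 1/2 I^A I^A, 1/2 I^A I^B.
Crossing each possibility with the mother I^B i and summing P(type AB): 1/2·1/2 + 1/2·1/4 = 3/8.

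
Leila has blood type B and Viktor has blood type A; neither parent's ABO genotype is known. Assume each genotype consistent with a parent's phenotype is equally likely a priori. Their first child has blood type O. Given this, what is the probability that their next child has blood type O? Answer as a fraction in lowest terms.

1/4

Possible genotypes: Leila ∈ {BB, BO}; Viktor ∈ {AA, AO}.
Weight each parental genotype pair by prior × P(type-O child):
  BO × AO: posterior weight 1; P(next child type O) = 1/4.
Weighted sum = 1/4.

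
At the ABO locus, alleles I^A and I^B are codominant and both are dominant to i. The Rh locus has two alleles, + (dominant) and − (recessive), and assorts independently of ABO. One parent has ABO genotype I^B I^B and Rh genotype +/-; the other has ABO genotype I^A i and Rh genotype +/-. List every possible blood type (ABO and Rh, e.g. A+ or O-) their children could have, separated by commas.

Gametes from I^B I^B × I^A i give offspring ABO genotypes I^A I^B, I^B i, i.e. phenotypes B, AB.
Rh cross +/- × +/- → phenotypes Rh+, Rh-.
Combining independently: B+, B-, AB+, AB-.

B+, B-, AB+, AB-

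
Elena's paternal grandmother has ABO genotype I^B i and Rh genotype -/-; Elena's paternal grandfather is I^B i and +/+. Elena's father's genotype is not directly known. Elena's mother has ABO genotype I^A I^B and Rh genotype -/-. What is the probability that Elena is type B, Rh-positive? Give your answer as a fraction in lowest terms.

Elena's father's ABO genotype from I^B i × I^B i: 1/4 I^B I^B, 1/2 I^B i, 1/4 i i.
Crossing each possibility with the mother I^A I^B and summing P(type B): 1/4·1/2 + 1/2·1/2 + 1/4·1/2 = 1/2.
Similarly for Rh via the father's Rh distribution: P(Rh+) = 1/2.
Independent loci: 1/2 × 1/2 = 1/4.

1/4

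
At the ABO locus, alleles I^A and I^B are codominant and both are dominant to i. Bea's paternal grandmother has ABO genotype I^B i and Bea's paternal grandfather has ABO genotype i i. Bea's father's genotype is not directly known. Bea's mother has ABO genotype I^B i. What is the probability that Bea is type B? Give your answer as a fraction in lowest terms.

Bea's father's ABO genotype from I^B i × i i: 1/2 I^B i, 1/2 i i.
Crossing each possibility with the mother I^B i and summing P(type B): 1/2·3/4 + 1/2·1/2 = 5/8.

5/8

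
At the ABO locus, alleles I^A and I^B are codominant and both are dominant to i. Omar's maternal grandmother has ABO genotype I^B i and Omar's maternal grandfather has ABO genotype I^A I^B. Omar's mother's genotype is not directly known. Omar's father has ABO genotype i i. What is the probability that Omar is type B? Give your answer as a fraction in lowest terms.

1/2

Omar's mother's ABO genotype from I^B i × I^A I^B: 1/4 I^A I^B, 1/4 I^A i, 1/4 I^B I^B, 1/4 I^B i.
Crossing each possibility with the father i i and summing P(type B): 1/4·1/2 + 1/4·0 + 1/4·1 + 1/4·1/2 = 1/2.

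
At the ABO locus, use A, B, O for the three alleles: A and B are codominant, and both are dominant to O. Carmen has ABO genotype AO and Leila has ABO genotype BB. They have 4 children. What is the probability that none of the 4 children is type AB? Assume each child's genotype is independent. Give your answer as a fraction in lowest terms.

1/16

ABO cross AO × BB → 1/2 B, 1/2 AB.
So P(type AB) = 1/2 per child.
P(not type AB) = 1/2 for one child; (1/2)^4 = 1/16.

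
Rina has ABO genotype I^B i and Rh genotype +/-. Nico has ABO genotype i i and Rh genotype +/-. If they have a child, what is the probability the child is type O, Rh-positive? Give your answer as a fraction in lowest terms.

3/8

ABO cross I^B i × i i → offspring phenotypes: 1/2 O, 1/2 B.
Rh cross +/- × +/- → 3/4 Rh+, 1/4 Rh-.
Independent loci: P(type O, Rh-positive) = 1/2 × 3/4 = 3/8.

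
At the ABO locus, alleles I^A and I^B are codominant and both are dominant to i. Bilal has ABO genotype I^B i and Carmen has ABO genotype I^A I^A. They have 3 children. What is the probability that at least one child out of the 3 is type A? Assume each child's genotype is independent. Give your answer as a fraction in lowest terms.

7/8

ABO cross I^B i × I^A I^A → 1/2 A, 1/2 AB.
So P(type A) = 1/2 per child.
P(none) = (1/2)^3 = 1/8; P(at least one) = 1 − 1/8 = 7/8.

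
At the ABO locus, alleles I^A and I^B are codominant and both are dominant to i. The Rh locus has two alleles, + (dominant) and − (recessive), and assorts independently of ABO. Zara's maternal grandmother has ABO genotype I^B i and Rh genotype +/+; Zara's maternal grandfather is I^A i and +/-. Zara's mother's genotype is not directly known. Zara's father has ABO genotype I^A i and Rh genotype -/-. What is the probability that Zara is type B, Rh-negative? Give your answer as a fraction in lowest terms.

Zara's mother's ABO genotype from I^B i × I^A i: 1/4 I^A I^B, 1/4 I^A i, 1/4 I^B i, 1/4 i i.
Crossing each possibility with the father I^A i and summing P(type B): 1/4·1/4 + 1/4·0 + 1/4·1/4 + 1/4·0 = 1/8.
Similarly for Rh via the mother's Rh distribution: P(Rh-) = 1/4.
Independent loci: 1/8 × 1/4 = 1/32.

1/32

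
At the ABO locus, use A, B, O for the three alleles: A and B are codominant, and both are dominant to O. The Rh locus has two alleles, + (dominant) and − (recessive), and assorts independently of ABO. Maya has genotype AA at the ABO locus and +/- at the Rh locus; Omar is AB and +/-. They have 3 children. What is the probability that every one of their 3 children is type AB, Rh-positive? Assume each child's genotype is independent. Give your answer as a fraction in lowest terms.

ABO cross AA × AB → 1/2 A, 1/2 AB.
Rh cross +/- × +/- → 3/4 Rh+, 1/4 Rh-; so P(type AB, Rh-positive) = 1/2 × 3/4 = 3/8 per child.
All 3 independent: (3/8)^3 = 27/512.

27/512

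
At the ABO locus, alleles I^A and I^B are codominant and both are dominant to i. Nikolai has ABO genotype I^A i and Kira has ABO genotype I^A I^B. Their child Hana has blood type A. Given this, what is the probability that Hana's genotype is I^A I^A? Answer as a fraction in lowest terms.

Cross I^A i × I^A I^B → 1/4 I^A I^A, 1/4 I^A I^B, 1/4 I^A i, 1/4 I^B i.
Type-A genotypes among offspring: I^A I^A (1/4), I^A i (1/4); total 1/2.
P(I^A I^A | type A) = (1/4) / (1/2) = 1/2.

1/2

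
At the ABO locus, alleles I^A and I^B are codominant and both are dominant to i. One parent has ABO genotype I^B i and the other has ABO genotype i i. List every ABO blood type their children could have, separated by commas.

O, B

Gametes from I^B i × i i give offspring ABO genotypes I^B i, i i, i.e. phenotypes O, B.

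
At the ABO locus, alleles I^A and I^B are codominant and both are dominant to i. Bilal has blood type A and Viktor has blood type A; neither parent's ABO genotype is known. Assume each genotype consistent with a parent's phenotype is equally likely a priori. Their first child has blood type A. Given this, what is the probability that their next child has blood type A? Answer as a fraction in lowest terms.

Possible genotypes: Bilal ∈ {I^A I^A, I^A i}; Viktor ∈ {I^A I^A, I^A i}.
Weight each parental genotype pair by prior × P(type-A child):
  I^A I^A × I^A I^A: posterior weight 4/15; P(next child type A) = 1.
  I^A I^A × I^A i: posterior weight 4/15; P(next child type A) = 1.
  I^A i × I^A I^A: posterior weight 4/15; P(next child type A) = 1.
  I^A i × I^A i: posterior weight 1/5; P(next child type A) = 3/4.
Weighted sum = 19/20.

19/20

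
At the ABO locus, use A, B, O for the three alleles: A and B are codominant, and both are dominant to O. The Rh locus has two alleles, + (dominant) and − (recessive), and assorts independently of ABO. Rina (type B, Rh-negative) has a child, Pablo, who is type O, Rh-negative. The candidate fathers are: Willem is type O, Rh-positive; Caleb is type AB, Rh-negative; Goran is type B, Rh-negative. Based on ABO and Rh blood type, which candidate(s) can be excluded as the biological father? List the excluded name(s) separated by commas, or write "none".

Caleb

A candidate is excluded only if no genotype consistent with his phenotype could produce a type O, Rh-negative child with a type B, Rh-negative mother.
Caleb (type AB, Rh-): no genotype consistent with that phenotype can produce a type-O Rh- child with a type-B mother.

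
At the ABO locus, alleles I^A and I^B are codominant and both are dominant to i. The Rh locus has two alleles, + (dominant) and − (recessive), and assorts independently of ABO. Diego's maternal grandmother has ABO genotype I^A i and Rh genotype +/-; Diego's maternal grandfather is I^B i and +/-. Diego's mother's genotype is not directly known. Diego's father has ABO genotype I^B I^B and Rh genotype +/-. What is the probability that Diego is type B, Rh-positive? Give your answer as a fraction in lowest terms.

9/16

Diego's mother's ABO genotype from I^A i × I^B i: 1/4 I^A I^B, 1/4 I^A i, 1/4 I^B i, 1/4 i i.
Crossing each possibility with the father I^B I^B and summing P(type B): 1/4·1/2 + 1/4·1/2 + 1/4·1 + 1/4·1 = 3/4.
Similarly for Rh via the mother's Rh distribution: P(Rh+) = 3/4.
Independent loci: 3/4 × 3/4 = 9/16.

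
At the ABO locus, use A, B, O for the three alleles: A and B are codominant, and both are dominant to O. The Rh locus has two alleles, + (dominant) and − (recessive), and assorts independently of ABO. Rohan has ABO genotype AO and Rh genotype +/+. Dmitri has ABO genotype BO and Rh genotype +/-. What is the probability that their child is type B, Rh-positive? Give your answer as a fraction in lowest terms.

1/4

ABO cross AO × BO → offspring phenotypes: 1/4 O, 1/4 A, 1/4 B, 1/4 AB.
Rh cross +/+ × +/- → 1 Rh+.
Independent loci: P(type B, Rh-positive) = 1/4 × 1 = 1/4.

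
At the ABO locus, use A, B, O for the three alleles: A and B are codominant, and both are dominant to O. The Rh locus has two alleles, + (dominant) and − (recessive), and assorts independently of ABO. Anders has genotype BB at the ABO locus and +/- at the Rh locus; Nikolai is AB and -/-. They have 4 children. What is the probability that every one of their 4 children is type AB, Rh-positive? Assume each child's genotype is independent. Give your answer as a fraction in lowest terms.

ABO cross BB × AB → 1/2 B, 1/2 AB.
Rh cross +/- × -/- → 1/2 Rh+, 1/2 Rh-; so P(type AB, Rh-positive) = 1/2 × 1/2 = 1/4 per child.
All 4 independent: (1/4)^4 = 1/256.

1/256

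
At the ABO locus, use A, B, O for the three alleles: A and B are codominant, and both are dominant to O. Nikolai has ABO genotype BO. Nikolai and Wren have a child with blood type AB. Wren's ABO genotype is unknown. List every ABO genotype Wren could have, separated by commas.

For each candidate genotype of Wren, check whether crossing it with BO can produce every observed child phenotype.
  AA → possible child types {A, AB} ✓
  AB → possible child types {A, B, AB} ✓
  AO → possible child types {O, A, B, AB} ✓
  BB → possible child types {B} ✗
  BO → possible child types {O, B} ✗
  OO → possible child types {O, B} ✗

AA, AB, AO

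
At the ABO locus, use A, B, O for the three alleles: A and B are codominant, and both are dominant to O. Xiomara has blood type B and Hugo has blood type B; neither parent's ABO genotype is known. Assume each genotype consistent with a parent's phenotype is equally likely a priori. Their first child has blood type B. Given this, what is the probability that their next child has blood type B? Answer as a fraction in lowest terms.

19/20

Possible genotypes: Xiomara ∈ {BB, BO}; Hugo ∈ {BB, BO}.
Weight each parental genotype pair by prior × P(type-B child):
  BB × BB: posterior weight 4/15; P(next child type B) = 1.
  BB × BO: posterior weight 4/15; P(next child type B) = 1.
  BO × BB: posterior weight 4/15; P(next child type B) = 1.
  BO × BO: posterior weight 1/5; P(next child type B) = 3/4.
Weighted sum = 19/20.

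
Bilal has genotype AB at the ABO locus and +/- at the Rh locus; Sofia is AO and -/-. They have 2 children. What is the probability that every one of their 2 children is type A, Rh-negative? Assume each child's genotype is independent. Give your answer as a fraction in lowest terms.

ABO cross AB × AO → 1/2 A, 1/4 B, 1/4 AB.
Rh cross +/- × -/- → 1/2 Rh+, 1/2 Rh-; so P(type A, Rh-negative) = 1/2 × 1/2 = 1/4 per child.
All 2 independent: (1/4)^2 = 1/16.

1/16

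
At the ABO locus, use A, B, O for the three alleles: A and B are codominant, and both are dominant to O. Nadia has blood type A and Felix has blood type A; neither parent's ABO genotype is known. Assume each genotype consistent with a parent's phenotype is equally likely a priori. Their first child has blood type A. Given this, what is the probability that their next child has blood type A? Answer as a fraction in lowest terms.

19/20

Possible genotypes: Nadia ∈ {AA, AO}; Felix ∈ {AA, AO}.
Weight each parental genotype pair by prior × P(type-A child):
  AA × AA: posterior weight 4/15; P(next child type A) = 1.
  AA × AO: posterior weight 4/15; P(next child type A) = 1.
  AO × AA: posterior weight 4/15; P(next child type A) = 1.
  AO × AO: posterior weight 1/5; P(next child type A) = 3/4.
Weighted sum = 19/20.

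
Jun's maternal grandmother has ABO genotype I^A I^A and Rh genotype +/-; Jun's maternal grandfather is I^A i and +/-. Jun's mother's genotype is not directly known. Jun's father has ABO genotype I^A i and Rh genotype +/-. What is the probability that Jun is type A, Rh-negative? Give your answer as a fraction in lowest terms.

Jun's mother's ABO genotype from I^A I^A × I^A i: 1/2 I^A I^A, 1/2 I^A i.
Crossing each possibility with the father I^A i and summing P(type A): 1/2·1 + 1/2·3/4 = 7/8.
Similarly for Rh via the mother's Rh distribution: P(Rh-) = 1/4.
Independent loci: 7/8 × 1/4 = 7/32.

7/32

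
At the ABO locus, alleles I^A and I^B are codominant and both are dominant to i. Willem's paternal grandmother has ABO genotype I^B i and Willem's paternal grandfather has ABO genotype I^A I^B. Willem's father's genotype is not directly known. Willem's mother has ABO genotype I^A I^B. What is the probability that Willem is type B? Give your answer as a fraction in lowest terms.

Willem's father's ABO genotype from I^B i × I^A I^B: 1/4 I^A I^B, 1/4 I^A i, 1/4 I^B I^B, 1/4 I^B i.
Crossing each possibility with the mother I^A I^B and summing P(type B): 1/4·1/4 + 1/4·1/4 + 1/4·1/2 + 1/4·1/2 = 3/8.

3/8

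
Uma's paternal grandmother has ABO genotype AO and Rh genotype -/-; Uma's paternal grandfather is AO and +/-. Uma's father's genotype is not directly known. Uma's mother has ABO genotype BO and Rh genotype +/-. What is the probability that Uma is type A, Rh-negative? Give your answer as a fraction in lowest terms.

3/32

Uma's father's ABO genotype from AO × AO: 1/4 AA, 1/2 AO, 1/4 OO.
Crossing each possibility with the mother BO and summing P(type A): 1/4·1/2 + 1/2·1/4 + 1/4·0 = 1/4.
Similarly for Rh via the father's Rh distribution: P(Rh-) = 3/8.
Independent loci: 1/4 × 3/8 = 3/32.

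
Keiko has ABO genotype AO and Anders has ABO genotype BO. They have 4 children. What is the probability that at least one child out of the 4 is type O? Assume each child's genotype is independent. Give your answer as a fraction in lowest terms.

175/256

ABO cross AO × BO → 1/4 O, 1/4 A, 1/4 B, 1/4 AB.
So P(type O) = 1/4 per child.
P(none) = (3/4)^4 = 81/256; P(at least one) = 1 − 81/256 = 175/256.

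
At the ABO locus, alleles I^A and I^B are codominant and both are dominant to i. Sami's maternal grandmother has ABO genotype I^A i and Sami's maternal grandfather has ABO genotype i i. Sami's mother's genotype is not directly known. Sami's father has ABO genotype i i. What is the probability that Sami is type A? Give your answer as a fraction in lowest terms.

Sami's mother's ABO genotype from I^A i × i i: 1/2 I^A i, 1/2 i i.
Crossing each possibility with the father i i and summing P(type A): 1/2·1/2 + 1/2·0 = 1/4.

1/4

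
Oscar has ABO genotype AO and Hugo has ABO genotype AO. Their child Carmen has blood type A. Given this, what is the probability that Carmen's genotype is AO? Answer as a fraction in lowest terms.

Cross AO × AO → 1/4 AA, 1/2 AO, 1/4 OO.
Type-A genotypes among offspring: AA (1/4), AO (1/2); total 3/4.
P(AO | type A) = (1/2) / (3/4) = 2/3.

2/3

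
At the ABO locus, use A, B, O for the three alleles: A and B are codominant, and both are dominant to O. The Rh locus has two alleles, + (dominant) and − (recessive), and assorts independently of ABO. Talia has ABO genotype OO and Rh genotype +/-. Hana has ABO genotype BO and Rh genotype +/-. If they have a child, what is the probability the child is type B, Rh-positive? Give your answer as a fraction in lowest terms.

ABO cross OO × BO → offspring phenotypes: 1/2 O, 1/2 B.
Rh cross +/- × +/- → 3/4 Rh+, 1/4 Rh-.
Independent loci: P(type B, Rh-positive) = 1/2 × 3/4 = 3/8.

3/8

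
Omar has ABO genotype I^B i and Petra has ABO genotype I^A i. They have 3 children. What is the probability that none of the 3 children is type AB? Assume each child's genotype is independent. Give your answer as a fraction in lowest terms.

27/64

ABO cross I^B i × I^A i → 1/4 O, 1/4 A, 1/4 B, 1/4 AB.
So P(type AB) = 1/4 per child.
P(not type AB) = 3/4 for one child; (3/4)^3 = 27/64.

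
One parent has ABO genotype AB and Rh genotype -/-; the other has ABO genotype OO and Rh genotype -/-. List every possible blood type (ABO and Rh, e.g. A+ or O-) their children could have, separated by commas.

Gametes from AB × OO give offspring ABO genotypes AO, BO, i.e. phenotypes A, B.
Rh cross -/- × -/- → phenotypes Rh-.
Combining independently: A-, B-.

A-, B-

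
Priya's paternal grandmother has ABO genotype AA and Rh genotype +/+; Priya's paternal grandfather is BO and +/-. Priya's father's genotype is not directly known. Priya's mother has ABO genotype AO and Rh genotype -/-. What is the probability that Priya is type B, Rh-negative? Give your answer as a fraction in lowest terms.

1/32

Priya's father's ABO genotype from AA × BO: 1/2 AB, 1/2 AO.
Crossing each possibility with the mother AO and summing P(type B): 1/2·1/4 + 1/2·0 = 1/8.
Similarly for Rh via the father's Rh distribution: P(Rh-) = 1/4.
Independent loci: 1/8 × 1/4 = 1/32.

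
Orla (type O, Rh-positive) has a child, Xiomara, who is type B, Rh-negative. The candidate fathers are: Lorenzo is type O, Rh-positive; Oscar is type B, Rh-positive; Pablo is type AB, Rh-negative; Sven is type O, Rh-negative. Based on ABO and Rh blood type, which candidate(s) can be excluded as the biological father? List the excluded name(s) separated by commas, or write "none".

Lorenzo, Sven

A candidate is excluded only if no genotype consistent with his phenotype could produce a type B, Rh-negative child with a type O, Rh-positive mother.
Lorenzo (type O, Rh+): no genotype consistent with that phenotype can produce a type-B Rh- child with a type-O mother.
Sven (type O, Rh-): no genotype consistent with that phenotype can produce a type-B Rh- child with a type-O mother.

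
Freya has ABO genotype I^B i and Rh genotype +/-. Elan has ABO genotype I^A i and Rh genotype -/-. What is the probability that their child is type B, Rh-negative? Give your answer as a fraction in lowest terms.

ABO cross I^B i × I^A i → offspring phenotypes: 1/4 O, 1/4 A, 1/4 B, 1/4 AB.
Rh cross +/- × -/- → 1/2 Rh+, 1/2 Rh-.
Independent loci: P(type B, Rh-negative) = 1/4 × 1/2 = 1/8.

1/8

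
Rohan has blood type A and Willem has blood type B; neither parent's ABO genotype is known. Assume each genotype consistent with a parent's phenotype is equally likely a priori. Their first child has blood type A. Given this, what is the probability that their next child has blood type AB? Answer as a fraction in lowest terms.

Possible genotypes: Rohan ∈ {I^A I^A, I^A i}; Willem ∈ {I^B I^B, I^B i}.
Weight each parental genotype pair by prior × P(type-A child):
  I^A I^A × I^B i: posterior weight 2/3; P(next child type AB) = 1/2.
  I^A i × I^B i: posterior weight 1/3; P(next child type AB) = 1/4.
Weighted sum = 5/12.

5/12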